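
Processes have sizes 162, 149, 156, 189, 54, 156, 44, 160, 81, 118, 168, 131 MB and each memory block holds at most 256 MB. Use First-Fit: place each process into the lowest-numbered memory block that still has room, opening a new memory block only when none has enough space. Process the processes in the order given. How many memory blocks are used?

162 MB → memory block 1 (remaining 94 MB)
149 MB → memory block 2 (remaining 107 MB)
156 MB → memory block 3 (remaining 100 MB)
189 MB → memory block 4 (remaining 67 MB)
54 MB → memory block 1 (remaining 40 MB)
156 MB → memory block 5 (remaining 100 MB)
44 MB → memory block 2 (remaining 63 MB)
160 MB → memory block 6 (remaining 96 MB)
81 MB → memory block 3 (remaining 19 MB)
118 MB → memory block 7 (remaining 138 MB)
168 MB → memory block 8 (remaining 88 MB)
131 MB → memory block 7 (remaining 7 MB)

8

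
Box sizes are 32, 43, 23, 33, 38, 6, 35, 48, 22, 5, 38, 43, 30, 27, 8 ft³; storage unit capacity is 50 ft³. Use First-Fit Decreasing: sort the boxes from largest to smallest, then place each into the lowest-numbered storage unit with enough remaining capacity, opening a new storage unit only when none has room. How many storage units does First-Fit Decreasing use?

11

Sorted descending: 48, 43, 43, 38, 38, 35, 33, 32, 30, 27, 23, 22, 8, 6, 5.
storage unit 1: place 48 ft³, 2 ft³ left
storage unit 2: place 43 ft³, 7 ft³ left
storage unit 3: place 43 ft³, 7 ft³ left
storage unit 4: place 38 ft³, 12 ft³ left
storage unit 5: place 38 ft³, 12 ft³ left
storage unit 6: place 35 ft³, 15 ft³ left
storage unit 7: place 33 ft³, 17 ft³ left
storage unit 8: place 32 ft³, 18 ft³ left
storage unit 9: place 30 ft³, 20 ft³ left
storage unit 10: place 27 ft³, 23 ft³ left
storage unit 10: place 23 ft³, 0 ft³ left
storage unit 11: place 22 ft³, 28 ft³ left
storage unit 4: place 8 ft³, 4 ft³ left
storage unit 2: place 6 ft³, 1 ft³ left
storage unit 3: place 5 ft³, 2 ft³ left
Final storage units: [48] [43,6] [43,5] [38,8] [38] [35] [33] [32] [30] [27,23] [22].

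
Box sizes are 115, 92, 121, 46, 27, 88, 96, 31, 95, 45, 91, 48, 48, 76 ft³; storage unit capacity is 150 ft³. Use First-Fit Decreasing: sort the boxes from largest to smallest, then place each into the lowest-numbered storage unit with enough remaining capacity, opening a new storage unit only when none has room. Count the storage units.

8 storage units

Sorted descending: 121, 115, 96, 95, 92, 91, 88, 76, 48, 48, 46, 45, 31, 27.
storage unit 1: place 121 ft³, 29 ft³ left
storage unit 2: place 115 ft³, 35 ft³ left
storage unit 3: place 96 ft³, 54 ft³ left
storage unit 4: place 95 ft³, 55 ft³ left
storage unit 5: place 92 ft³, 58 ft³ left
storage unit 6: place 91 ft³, 59 ft³ left
storage unit 7: place 88 ft³, 62 ft³ left
storage unit 8: place 76 ft³, 74 ft³ left
storage unit 3: place 48 ft³, 6 ft³ left
storage unit 4: place 48 ft³, 7 ft³ left
storage unit 5: place 46 ft³, 12 ft³ left
storage unit 6: place 45 ft³, 14 ft³ left
storage unit 2: place 31 ft³, 4 ft³ left
storage unit 1: place 27 ft³, 2 ft³ left
Final storage units: [121,27] [115,31] [96,48] [95,48] [92,46] [91,45] [88] [76].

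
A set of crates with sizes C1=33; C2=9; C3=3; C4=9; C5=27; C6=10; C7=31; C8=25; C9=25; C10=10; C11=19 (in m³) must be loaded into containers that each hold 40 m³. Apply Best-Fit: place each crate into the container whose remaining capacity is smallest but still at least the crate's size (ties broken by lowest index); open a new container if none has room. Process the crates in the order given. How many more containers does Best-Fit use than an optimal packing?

0

Best-Fit: [33,3] [9,9,19] [27,10] [31] [25,10] [25] → 6 containers.
Total size 201 m³; any packing needs at least ⌈201/40⌉ = 6 containers.
So 6 is already optimal.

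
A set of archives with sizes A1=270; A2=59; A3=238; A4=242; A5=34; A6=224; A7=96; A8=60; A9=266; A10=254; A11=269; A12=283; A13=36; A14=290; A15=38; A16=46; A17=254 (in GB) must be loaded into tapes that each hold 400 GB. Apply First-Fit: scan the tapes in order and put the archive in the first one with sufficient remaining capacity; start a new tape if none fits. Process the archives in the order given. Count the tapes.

10

A1 (270 GB) → tape 1 (remaining 130 GB)
A2 (59 GB) → tape 1 (remaining 71 GB)
A3 (238 GB) → tape 2 (remaining 162 GB)
A4 (242 GB) → tape 3 (remaining 158 GB)
A5 (34 GB) → tape 1 (remaining 37 GB)
A6 (224 GB) → tape 4 (remaining 176 GB)
A7 (96 GB) → tape 2 (remaining 66 GB)
A8 (60 GB) → tape 2 (remaining 6 GB)
A9 (266 GB) → tape 5 (remaining 134 GB)
A10 (254 GB) → tape 6 (remaining 146 GB)
A11 (269 GB) → tape 7 (remaining 131 GB)
A12 (283 GB) → tape 8 (remaining 117 GB)
A13 (36 GB) → tape 1 (remaining 1 GB)
A14 (290 GB) → tape 9 (remaining 110 GB)
A15 (38 GB) → tape 3 (remaining 120 GB)
A16 (46 GB) → tape 3 (remaining 74 GB)
A17 (254 GB) → tape 10 (remaining 146 GB)
Final tapes: [270,59,34,36] [238,96,60] [242,38,46] [224] [266] [254] [269] [283] [290] [254].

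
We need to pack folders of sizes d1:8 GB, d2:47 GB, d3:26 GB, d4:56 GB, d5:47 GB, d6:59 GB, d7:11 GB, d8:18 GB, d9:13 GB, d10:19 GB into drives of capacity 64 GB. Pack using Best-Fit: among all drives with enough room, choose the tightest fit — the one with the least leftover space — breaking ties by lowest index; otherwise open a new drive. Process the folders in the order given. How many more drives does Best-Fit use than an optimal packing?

Best-Fit: [8,47] [26,18,13] [56] [47,11] [59] [19] → 6 drives.
Total size 304 GB; any packing needs at least ⌈304/64⌉ = 5 drives.
An optimal packing achieves that bound: [59] [56,8] [47,13] [47,11] [26,19,18] → 5 drives.
Excess: 6 − 5 = 1.

1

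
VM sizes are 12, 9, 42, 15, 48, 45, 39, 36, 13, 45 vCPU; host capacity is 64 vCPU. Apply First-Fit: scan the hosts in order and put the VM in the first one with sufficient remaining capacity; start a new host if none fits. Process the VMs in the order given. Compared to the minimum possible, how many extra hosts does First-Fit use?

First-Fit: [12,9,42] [15,48] [45,13] [39] [36] [45] → 6 hosts.
6 VMs exceed 32 vCPU (half the capacity), and no two of those can share a host, so at least 6 hosts are needed.
So 6 is already optimal.

0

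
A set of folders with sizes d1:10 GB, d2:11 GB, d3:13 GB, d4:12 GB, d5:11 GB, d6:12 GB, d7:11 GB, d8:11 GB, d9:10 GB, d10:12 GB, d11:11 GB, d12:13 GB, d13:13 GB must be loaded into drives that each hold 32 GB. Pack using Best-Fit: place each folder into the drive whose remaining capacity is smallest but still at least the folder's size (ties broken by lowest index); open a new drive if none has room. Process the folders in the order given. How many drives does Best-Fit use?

drive 1: place d1 (10 GB), 22 GB left
drive 1: place d2 (11 GB), 11 GB left
drive 2: place d3 (13 GB), 19 GB left
drive 2: place d4 (12 GB), 7 GB left
drive 1: place d5 (11 GB), 0 GB left
drive 3: place d6 (12 GB), 20 GB left
drive 3: place d7 (11 GB), 9 GB left
drive 4: place d8 (11 GB), 21 GB left
drive 4: place d9 (10 GB), 11 GB left
drive 5: place d10 (12 GB), 20 GB left
drive 4: place d11 (11 GB), 0 GB left
drive 5: place d12 (13 GB), 7 GB left
drive 6: place d13 (13 GB), 19 GB left

6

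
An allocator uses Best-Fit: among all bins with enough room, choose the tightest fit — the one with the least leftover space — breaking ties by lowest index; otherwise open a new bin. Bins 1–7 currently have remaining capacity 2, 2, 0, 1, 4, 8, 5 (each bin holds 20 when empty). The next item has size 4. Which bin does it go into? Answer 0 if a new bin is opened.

Bins with room: bin 5 (4), bin 6 (8), bin 7 (5).
Tightest fit is bin 5 with 4 free.

5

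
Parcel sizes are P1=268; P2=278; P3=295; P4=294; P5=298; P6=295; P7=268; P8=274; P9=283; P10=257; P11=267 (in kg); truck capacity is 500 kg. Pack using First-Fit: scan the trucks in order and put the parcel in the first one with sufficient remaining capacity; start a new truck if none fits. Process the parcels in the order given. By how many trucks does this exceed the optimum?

0

First-Fit: [268] [278] [295] [294] [298] [295] [268] [274] [283] [257] [267] → 11 trucks.
11 parcels exceed 250 kg (half the capacity), and no two of those can share a truck, so at least 11 trucks are needed.
So 11 is already optimal.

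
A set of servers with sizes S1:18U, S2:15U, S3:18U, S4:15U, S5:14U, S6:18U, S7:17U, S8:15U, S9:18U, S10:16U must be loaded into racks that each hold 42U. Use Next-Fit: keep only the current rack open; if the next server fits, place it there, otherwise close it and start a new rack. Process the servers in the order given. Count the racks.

5 racks

S1 (18U) → rack 1 (remaining 24U)
S2 (15U) → rack 1 (remaining 9U)
S3 (18U) → rack 2 (remaining 24U)
S4 (15U) → rack 2 (remaining 9U)
S5 (14U) → rack 3 (remaining 28U)
S6 (18U) → rack 3 (remaining 10U)
S7 (17U) → rack 4 (remaining 25U)
S8 (15U) → rack 4 (remaining 10U)
S9 (18U) → rack 5 (remaining 24U)
S10 (16U) → rack 5 (remaining 8U)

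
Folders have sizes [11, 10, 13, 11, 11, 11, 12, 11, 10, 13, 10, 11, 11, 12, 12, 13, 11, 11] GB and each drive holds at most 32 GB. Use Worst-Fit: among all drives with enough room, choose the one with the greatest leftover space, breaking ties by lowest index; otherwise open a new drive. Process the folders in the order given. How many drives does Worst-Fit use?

Put 11 GB in drive 1; 21 GB remain.
Put 10 GB in drive 1; 11 GB remain.
Put 13 GB in drive 2; 19 GB remain.
Put 11 GB in drive 2; 8 GB remain.
Put 11 GB in drive 1; 0 GB remain.
Put 11 GB in drive 3; 21 GB remain.
Put 12 GB in drive 3; 9 GB remain.
Put 11 GB in drive 4; 21 GB remain.
Put 10 GB in drive 4; 11 GB remain.
Put 13 GB in drive 5; 19 GB remain.
Put 10 GB in drive 5; 9 GB remain.
Put 11 GB in drive 4; 0 GB remain.
Put 11 GB in drive 6; 21 GB remain.
Put 12 GB in drive 6; 9 GB remain.
Put 12 GB in drive 7; 20 GB remain.
Put 13 GB in drive 7; 7 GB remain.
Put 11 GB in drive 8; 21 GB remain.
Put 11 GB in drive 8; 10 GB remain.
Final drives: [11,10,11] [13,11] [11,12] [11,10,11] [13,10] [11,12] [12,13] [11,11].

8 drives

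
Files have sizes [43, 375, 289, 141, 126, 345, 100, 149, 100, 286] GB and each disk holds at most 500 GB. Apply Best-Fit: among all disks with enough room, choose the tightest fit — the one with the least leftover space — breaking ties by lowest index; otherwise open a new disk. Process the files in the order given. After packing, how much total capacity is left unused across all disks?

43 GB → disk 1 (remaining 457 GB)
375 GB → disk 1 (remaining 82 GB)
289 GB → disk 2 (remaining 211 GB)
141 GB → disk 2 (remaining 70 GB)
126 GB → disk 3 (remaining 374 GB)
345 GB → disk 3 (remaining 29 GB)
100 GB → disk 4 (remaining 400 GB)
149 GB → disk 4 (remaining 251 GB)
100 GB → disk 4 (remaining 151 GB)
286 GB → disk 5 (remaining 214 GB)
5 disks × 500 GB = 2500 GB; used 1954 GB; unused 546 GB.

546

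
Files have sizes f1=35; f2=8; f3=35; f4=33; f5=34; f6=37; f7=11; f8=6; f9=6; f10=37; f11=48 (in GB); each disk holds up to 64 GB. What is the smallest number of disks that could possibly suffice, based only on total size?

5

Total size = 35 + 8 + 35 + 33 + 34 + 37 + 11 + 6 + 6 + 37 + 48 = 290 GB.
⌈290 / 64⌉ = 5.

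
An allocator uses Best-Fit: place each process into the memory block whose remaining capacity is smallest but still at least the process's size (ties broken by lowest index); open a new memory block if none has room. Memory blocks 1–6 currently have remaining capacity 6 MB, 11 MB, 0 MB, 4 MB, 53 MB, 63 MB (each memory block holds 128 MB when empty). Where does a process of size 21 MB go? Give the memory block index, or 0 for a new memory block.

5

Memory blocks with room: memory block 5 (53 MB), memory block 6 (63 MB).
Tightest fit is memory block 5 with 53 MB free.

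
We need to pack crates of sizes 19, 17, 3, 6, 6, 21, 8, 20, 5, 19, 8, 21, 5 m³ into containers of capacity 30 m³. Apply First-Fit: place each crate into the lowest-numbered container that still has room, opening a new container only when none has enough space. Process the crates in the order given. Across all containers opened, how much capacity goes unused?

22

Put 19 m³ in container 1; 11 m³ remain.
Put 17 m³ in container 2; 13 m³ remain.
Put 3 m³ in container 1; 8 m³ remain.
Put 6 m³ in container 1; 2 m³ remain.
Put 6 m³ in container 2; 7 m³ remain.
Put 21 m³ in container 3; 9 m³ remain.
Put 8 m³ in container 3; 1 m³ remain.
Put 20 m³ in container 4; 10 m³ remain.
Put 5 m³ in container 2; 2 m³ remain.
Put 19 m³ in container 5; 11 m³ remain.
Put 8 m³ in container 4; 2 m³ remain.
Put 21 m³ in container 6; 9 m³ remain.
Put 5 m³ in container 5; 6 m³ remain.
6 containers × 30 m³ = 180 m³; used 158 m³; unused 22 m³.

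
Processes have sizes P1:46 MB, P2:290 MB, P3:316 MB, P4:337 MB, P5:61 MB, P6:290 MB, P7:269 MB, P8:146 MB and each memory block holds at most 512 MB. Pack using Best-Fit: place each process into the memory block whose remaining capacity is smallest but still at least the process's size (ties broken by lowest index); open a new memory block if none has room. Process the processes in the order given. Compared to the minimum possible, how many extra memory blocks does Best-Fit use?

Best-Fit: [46,290,146] [316] [337,61] [290] [269] → 5 memory blocks.
5 processes exceed 256 MB (half the capacity), and no two of those can share a memory block, so at least 5 memory blocks are needed.
So 5 is already optimal.

0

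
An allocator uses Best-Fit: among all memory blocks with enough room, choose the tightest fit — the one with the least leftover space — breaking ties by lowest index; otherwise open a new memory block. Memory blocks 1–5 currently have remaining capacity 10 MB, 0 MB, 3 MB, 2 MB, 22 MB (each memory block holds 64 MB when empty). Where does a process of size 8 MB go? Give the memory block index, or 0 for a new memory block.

1

Memory blocks with room: memory block 1 (10 MB), memory block 5 (22 MB).
Tightest fit is memory block 1 with 10 MB free.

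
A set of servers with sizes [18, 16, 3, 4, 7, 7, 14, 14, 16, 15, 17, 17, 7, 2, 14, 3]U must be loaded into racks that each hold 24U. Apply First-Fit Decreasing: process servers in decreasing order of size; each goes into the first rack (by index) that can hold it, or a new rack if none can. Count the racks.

9 racks

Sorted descending: 18, 17, 17, 16, 16, 15, 14, 14, 14, 7, 7, 7, 4, 3, 3, 2.
18U → rack 1 (remaining 6U)
17U → rack 2 (remaining 7U)
17U → rack 3 (remaining 7U)
16U → rack 4 (remaining 8U)
16U → rack 5 (remaining 8U)
15U → rack 6 (remaining 9U)
14U → rack 7 (remaining 10U)
14U → rack 8 (remaining 10U)
14U → rack 9 (remaining 10U)
7U → rack 2 (remaining 0U)
7U → rack 3 (remaining 0U)
7U → rack 4 (remaining 1U)
4U → rack 1 (remaining 2U)
3U → rack 5 (remaining 5U)
3U → rack 5 (remaining 2U)
2U → rack 1 (remaining 0U)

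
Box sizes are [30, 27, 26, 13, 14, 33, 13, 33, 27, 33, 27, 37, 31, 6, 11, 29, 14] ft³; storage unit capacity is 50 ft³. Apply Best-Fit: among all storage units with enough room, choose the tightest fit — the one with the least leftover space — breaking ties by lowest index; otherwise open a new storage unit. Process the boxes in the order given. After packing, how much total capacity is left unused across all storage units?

30 ft³ → storage unit 1 (remaining 20 ft³)
27 ft³ → storage unit 2 (remaining 23 ft³)
26 ft³ → storage unit 3 (remaining 24 ft³)
13 ft³ → storage unit 1 (remaining 7 ft³)
14 ft³ → storage unit 2 (remaining 9 ft³)
33 ft³ → storage unit 4 (remaining 17 ft³)
13 ft³ → storage unit 4 (remaining 4 ft³)
33 ft³ → storage unit 5 (remaining 17 ft³)
27 ft³ → storage unit 6 (remaining 23 ft³)
33 ft³ → storage unit 7 (remaining 17 ft³)
27 ft³ → storage unit 8 (remaining 23 ft³)
37 ft³ → storage unit 9 (remaining 13 ft³)
31 ft³ → storage unit 10 (remaining 19 ft³)
6 ft³ → storage unit 1 (remaining 1 ft³)
11 ft³ → storage unit 9 (remaining 2 ft³)
29 ft³ → storage unit 11 (remaining 21 ft³)
14 ft³ → storage unit 5 (remaining 3 ft³)
11 storage units × 50 ft³ = 550 ft³; used 404 ft³; unused 146 ft³.

146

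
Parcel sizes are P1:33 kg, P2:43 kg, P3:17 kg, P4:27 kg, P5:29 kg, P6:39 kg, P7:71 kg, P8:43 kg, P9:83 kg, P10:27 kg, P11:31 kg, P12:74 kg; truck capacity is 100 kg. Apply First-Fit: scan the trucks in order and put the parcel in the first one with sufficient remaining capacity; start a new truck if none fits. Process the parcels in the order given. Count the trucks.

Put P1 (33 kg) in truck 1; 67 kg remain.
Put P2 (43 kg) in truck 1; 24 kg remain.
Put P3 (17 kg) in truck 1; 7 kg remain.
Put P4 (27 kg) in truck 2; 73 kg remain.
Put P5 (29 kg) in truck 2; 44 kg remain.
Put P6 (39 kg) in truck 2; 5 kg remain.
Put P7 (71 kg) in truck 3; 29 kg remain.
Put P8 (43 kg) in truck 4; 57 kg remain.
Put P9 (83 kg) in truck 5; 17 kg remain.
Put P10 (27 kg) in truck 3; 2 kg remain.
Put P11 (31 kg) in truck 4; 26 kg remain.
Put P12 (74 kg) in truck 6; 26 kg remain.
Final trucks: [33,43,17] [27,29,39] [71,27] [43,31] [83] [74].

6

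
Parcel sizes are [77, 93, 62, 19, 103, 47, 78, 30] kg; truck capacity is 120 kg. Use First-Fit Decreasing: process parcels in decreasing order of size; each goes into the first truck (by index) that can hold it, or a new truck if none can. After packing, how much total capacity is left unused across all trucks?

91

Sorted descending: 103, 93, 78, 77, 62, 47, 30, 19.
103 kg → truck 1 (remaining 17 kg)
93 kg → truck 2 (remaining 27 kg)
78 kg → truck 3 (remaining 42 kg)
77 kg → truck 4 (remaining 43 kg)
62 kg → truck 5 (remaining 58 kg)
47 kg → truck 5 (remaining 11 kg)
30 kg → truck 3 (remaining 12 kg)
19 kg → truck 2 (remaining 8 kg)
5 trucks × 120 kg = 600 kg; used 509 kg; unused 91 kg.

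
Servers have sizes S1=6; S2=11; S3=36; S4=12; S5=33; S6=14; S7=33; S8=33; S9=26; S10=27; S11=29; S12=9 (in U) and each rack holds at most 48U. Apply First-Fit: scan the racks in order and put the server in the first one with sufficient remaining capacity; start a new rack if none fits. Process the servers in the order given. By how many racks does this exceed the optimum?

1

First-Fit: [6,11,12,14] [36,9] [33] [33] [33] [26] [27] [29] → 8 racks.
7 servers exceed 24U (half the capacity), and no two of those can share a rack, so at least 7 racks are needed.
An optimal packing achieves that bound: [36,12] [33,14] [33,11] [33,9,6] [29] [27] [26] → 7 racks.
Excess: 8 − 7 = 1.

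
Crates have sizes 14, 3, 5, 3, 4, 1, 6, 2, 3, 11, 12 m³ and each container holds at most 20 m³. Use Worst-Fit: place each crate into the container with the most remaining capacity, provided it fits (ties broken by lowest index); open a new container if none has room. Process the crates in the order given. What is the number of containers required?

container 1: place 14 m³, 6 m³ left
container 1: place 3 m³, 3 m³ left
container 2: place 5 m³, 15 m³ left
container 2: place 3 m³, 12 m³ left
container 2: place 4 m³, 8 m³ left
container 2: place 1 m³, 7 m³ left
container 2: place 6 m³, 1 m³ left
container 1: place 2 m³, 1 m³ left
container 3: place 3 m³, 17 m³ left
container 3: place 11 m³, 6 m³ left
container 4: place 12 m³, 8 m³ left
Final containers: [14,3,2] [5,3,4,1,6] [3,11] [12].

4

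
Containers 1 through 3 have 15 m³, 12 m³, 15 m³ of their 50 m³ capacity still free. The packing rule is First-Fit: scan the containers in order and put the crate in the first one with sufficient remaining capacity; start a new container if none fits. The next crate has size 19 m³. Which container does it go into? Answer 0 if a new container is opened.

0

No container has ≥ 19 m³ free, so a new container is opened.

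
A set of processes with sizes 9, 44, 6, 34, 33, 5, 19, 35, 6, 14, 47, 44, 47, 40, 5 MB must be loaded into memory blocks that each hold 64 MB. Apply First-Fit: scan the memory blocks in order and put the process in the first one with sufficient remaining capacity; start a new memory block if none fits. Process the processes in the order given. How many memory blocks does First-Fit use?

8

Put 9 MB in memory block 1; 55 MB remain.
Put 44 MB in memory block 1; 11 MB remain.
Put 6 MB in memory block 1; 5 MB remain.
Put 34 MB in memory block 2; 30 MB remain.
Put 33 MB in memory block 3; 31 MB remain.
Put 5 MB in memory block 1; 0 MB remain.
Put 19 MB in memory block 2; 11 MB remain.
Put 35 MB in memory block 4; 29 MB remain.
Put 6 MB in memory block 2; 5 MB remain.
Put 14 MB in memory block 3; 17 MB remain.
Put 47 MB in memory block 5; 17 MB remain.
Put 44 MB in memory block 6; 20 MB remain.
Put 47 MB in memory block 7; 17 MB remain.
Put 40 MB in memory block 8; 24 MB remain.
Put 5 MB in memory block 2; 0 MB remain.
Final memory blocks: [9,44,6,5] [34,19,6,5] [33,14] [35] [47] [44] [47] [40].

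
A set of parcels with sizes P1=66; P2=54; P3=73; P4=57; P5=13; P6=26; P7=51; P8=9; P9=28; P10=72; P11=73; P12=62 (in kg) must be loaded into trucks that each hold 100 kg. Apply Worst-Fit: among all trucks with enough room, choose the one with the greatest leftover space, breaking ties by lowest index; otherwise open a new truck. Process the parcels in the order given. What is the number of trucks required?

truck 1: place P1 (66 kg), 34 kg left
truck 2: place P2 (54 kg), 46 kg left
truck 3: place P3 (73 kg), 27 kg left
truck 4: place P4 (57 kg), 43 kg left
truck 2: place P5 (13 kg), 33 kg left
truck 4: place P6 (26 kg), 17 kg left
truck 5: place P7 (51 kg), 49 kg left
truck 5: place P8 (9 kg), 40 kg left
truck 5: place P9 (28 kg), 12 kg left
truck 6: place P10 (72 kg), 28 kg left
truck 7: place P11 (73 kg), 27 kg left
truck 8: place P12 (62 kg), 38 kg left
Final trucks: [66] [54,13] [73] [57,26] [51,9,28] [72] [73] [62].

8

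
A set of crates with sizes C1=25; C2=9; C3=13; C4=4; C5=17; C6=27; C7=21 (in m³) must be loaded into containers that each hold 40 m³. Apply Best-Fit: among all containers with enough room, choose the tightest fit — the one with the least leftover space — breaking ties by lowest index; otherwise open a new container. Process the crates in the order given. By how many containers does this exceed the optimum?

Best-Fit: [25,9,4] [13,17] [27] [21] → 4 containers.
Total size 116 m³; any packing needs at least ⌈116/40⌉ = 3 containers.
An optimal packing achieves that bound: [27,13] [25,9,4] [21,17] → 3 containers.
Excess: 4 − 3 = 1.

1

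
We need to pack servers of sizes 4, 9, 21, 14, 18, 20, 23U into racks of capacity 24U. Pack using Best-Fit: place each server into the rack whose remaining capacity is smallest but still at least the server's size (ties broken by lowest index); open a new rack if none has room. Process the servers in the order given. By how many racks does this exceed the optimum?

Best-Fit: [4,9] [21] [14] [18] [20] [23] → 6 racks.
Total size 109U; any packing needs at least ⌈109/24⌉ = 5 racks.
An optimal packing achieves that bound: [23] [21] [20,4] [18] [14,9] → 5 racks.
Excess: 6 − 5 = 1.

1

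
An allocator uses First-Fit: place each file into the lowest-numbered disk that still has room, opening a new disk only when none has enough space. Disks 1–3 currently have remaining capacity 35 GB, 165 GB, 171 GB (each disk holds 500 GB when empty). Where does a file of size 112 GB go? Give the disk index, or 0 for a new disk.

Disks with room: disk 2 (165 GB), disk 3 (171 GB).
The first with room is disk 2.

2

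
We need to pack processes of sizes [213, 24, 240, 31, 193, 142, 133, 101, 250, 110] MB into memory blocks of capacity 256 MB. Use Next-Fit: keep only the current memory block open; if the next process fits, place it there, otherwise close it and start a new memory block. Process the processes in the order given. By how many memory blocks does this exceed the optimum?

Next-Fit: [213,24] [240] [31,193] [142] [133,101] [250] [110] → 7 memory blocks.
Total size 1437 MB; any packing needs at least ⌈1437/256⌉ = 6 memory blocks.
An optimal packing achieves that bound: [250] [240] [213,31] [193,24] [142,110] [133,101] → 6 memory blocks.
Excess: 7 − 6 = 1.

1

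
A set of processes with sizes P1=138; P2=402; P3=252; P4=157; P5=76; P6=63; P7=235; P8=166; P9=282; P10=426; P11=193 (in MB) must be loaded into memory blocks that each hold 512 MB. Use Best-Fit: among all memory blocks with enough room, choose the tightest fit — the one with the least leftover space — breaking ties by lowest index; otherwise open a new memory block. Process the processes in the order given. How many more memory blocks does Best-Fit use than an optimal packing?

1

Best-Fit: [138,252,63] [402,76] [157,235] [166,282] [426] [193] → 6 memory blocks.
Total size 2390 MB; any packing needs at least ⌈2390/512⌉ = 5 memory blocks.
An optimal packing achieves that bound: [426,76] [402,63] [282,193] [252,235] [166,157,138] → 5 memory blocks.
Excess: 6 − 5 = 1.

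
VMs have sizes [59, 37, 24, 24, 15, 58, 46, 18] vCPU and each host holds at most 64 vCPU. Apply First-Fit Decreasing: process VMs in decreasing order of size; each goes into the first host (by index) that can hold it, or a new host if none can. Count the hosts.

Sorted descending: 59, 58, 46, 37, 24, 24, 18, 15.
host 1: place 59 vCPU, 5 vCPU left
host 2: place 58 vCPU, 6 vCPU left
host 3: place 46 vCPU, 18 vCPU left
host 4: place 37 vCPU, 27 vCPU left
host 4: place 24 vCPU, 3 vCPU left
host 5: place 24 vCPU, 40 vCPU left
host 3: place 18 vCPU, 0 vCPU left
host 5: place 15 vCPU, 25 vCPU left
Final hosts: [59] [58] [46,18] [37,24] [24,15].

5 hosts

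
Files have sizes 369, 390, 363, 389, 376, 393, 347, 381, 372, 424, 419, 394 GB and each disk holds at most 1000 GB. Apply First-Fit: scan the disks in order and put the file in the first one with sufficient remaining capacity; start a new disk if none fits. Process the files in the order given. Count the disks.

disk 1: place 369 GB, 631 GB left
disk 1: place 390 GB, 241 GB left
disk 2: place 363 GB, 637 GB left
disk 2: place 389 GB, 248 GB left
disk 3: place 376 GB, 624 GB left
disk 3: place 393 GB, 231 GB left
disk 4: place 347 GB, 653 GB left
disk 4: place 381 GB, 272 GB left
disk 5: place 372 GB, 628 GB left
disk 5: place 424 GB, 204 GB left
disk 6: place 419 GB, 581 GB left
disk 6: place 394 GB, 187 GB left
Final disks: [369,390] [363,389] [376,393] [347,381] [372,424] [419,394].

6 disks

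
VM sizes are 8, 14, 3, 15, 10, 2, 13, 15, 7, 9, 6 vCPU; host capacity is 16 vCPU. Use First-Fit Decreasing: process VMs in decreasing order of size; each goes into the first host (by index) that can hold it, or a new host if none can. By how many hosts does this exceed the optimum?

First-Fit Decreasing: [15] [15] [14,2] [13,3] [10,6] [9,7] [8] → 7 hosts.
Total size 102 vCPU; any packing needs at least ⌈102/16⌉ = 7 hosts.
So 7 is already optimal.

0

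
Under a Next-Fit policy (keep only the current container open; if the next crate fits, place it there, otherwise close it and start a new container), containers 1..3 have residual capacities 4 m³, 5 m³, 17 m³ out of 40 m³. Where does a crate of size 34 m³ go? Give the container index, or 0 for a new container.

0

Next-Fit only looks at container 3, which has 17 m³ free.
34 m³ does not fit, so a new container is opened.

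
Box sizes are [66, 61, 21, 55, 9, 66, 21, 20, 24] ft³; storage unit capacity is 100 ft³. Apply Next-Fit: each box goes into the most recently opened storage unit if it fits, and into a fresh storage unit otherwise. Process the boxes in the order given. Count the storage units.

5

Put 66 ft³ in storage unit 1; 34 ft³ remain.
Put 61 ft³ in storage unit 2; 39 ft³ remain.
Put 21 ft³ in storage unit 2; 18 ft³ remain.
Put 55 ft³ in storage unit 3; 45 ft³ remain.
Put 9 ft³ in storage unit 3; 36 ft³ remain.
Put 66 ft³ in storage unit 4; 34 ft³ remain.
Put 21 ft³ in storage unit 4; 13 ft³ remain.
Put 20 ft³ in storage unit 5; 80 ft³ remain.
Put 24 ft³ in storage unit 5; 56 ft³ remain.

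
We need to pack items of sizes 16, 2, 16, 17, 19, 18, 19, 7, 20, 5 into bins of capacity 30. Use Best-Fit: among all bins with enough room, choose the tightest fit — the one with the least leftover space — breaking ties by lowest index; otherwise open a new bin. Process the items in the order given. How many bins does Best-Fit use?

7

bin 1: place 16, 14 left
bin 1: place 2, 12 left
bin 2: place 16, 14 left
bin 3: place 17, 13 left
bin 4: place 19, 11 left
bin 5: place 18, 12 left
bin 6: place 19, 11 left
bin 4: place 7, 4 left
bin 7: place 20, 10 left
bin 7: place 5, 5 left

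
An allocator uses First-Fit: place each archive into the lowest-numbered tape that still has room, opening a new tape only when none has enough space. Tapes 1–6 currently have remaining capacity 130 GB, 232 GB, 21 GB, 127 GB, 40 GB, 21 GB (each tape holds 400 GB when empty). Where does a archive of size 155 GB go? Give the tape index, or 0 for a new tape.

2

Tapes with room: tape 2 (232 GB).
The first with room is tape 2.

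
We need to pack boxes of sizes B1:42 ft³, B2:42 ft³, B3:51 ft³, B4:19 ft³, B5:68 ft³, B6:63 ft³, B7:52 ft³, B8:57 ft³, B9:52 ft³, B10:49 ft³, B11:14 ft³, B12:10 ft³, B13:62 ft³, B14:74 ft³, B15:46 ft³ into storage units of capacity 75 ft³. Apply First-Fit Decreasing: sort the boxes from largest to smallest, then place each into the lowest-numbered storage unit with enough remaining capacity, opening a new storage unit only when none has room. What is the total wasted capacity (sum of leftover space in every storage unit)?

Sorted descending: 74, 68, 63, 62, 57, 52, 52, 51, 49, 46, 42, 42, 19, 14, 10.
storage unit 1: place 74 ft³, 1 ft³ left
storage unit 2: place 68 ft³, 7 ft³ left
storage unit 3: place 63 ft³, 12 ft³ left
storage unit 4: place 62 ft³, 13 ft³ left
storage unit 5: place 57 ft³, 18 ft³ left
storage unit 6: place 52 ft³, 23 ft³ left
storage unit 7: place 52 ft³, 23 ft³ left
storage unit 8: place 51 ft³, 24 ft³ left
storage unit 9: place 49 ft³, 26 ft³ left
storage unit 10: place 46 ft³, 29 ft³ left
storage unit 11: place 42 ft³, 33 ft³ left
storage unit 12: place 42 ft³, 33 ft³ left
storage unit 6: place 19 ft³, 4 ft³ left
storage unit 5: place 14 ft³, 4 ft³ left
storage unit 3: place 10 ft³, 2 ft³ left
12 storage units × 75 ft³ = 900 ft³; used 701 ft³; unused 199 ft³.

199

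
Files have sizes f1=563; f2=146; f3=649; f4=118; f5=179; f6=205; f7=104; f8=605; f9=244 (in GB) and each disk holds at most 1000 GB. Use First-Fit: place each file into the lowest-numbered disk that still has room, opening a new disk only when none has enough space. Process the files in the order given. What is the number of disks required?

f1 (563 GB) → disk 1 (remaining 437 GB)
f2 (146 GB) → disk 1 (remaining 291 GB)
f3 (649 GB) → disk 2 (remaining 351 GB)
f4 (118 GB) → disk 1 (remaining 173 GB)
f5 (179 GB) → disk 2 (remaining 172 GB)
f6 (205 GB) → disk 3 (remaining 795 GB)
f7 (104 GB) → disk 1 (remaining 69 GB)
f8 (605 GB) → disk 3 (remaining 190 GB)
f9 (244 GB) → disk 4 (remaining 756 GB)

4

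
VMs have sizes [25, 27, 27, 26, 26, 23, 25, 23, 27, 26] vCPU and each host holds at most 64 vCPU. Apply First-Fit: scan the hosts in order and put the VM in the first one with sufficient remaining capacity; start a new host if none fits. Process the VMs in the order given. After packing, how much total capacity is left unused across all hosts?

65

25 vCPU → host 1 (remaining 39 vCPU)
27 vCPU → host 1 (remaining 12 vCPU)
27 vCPU → host 2 (remaining 37 vCPU)
26 vCPU → host 2 (remaining 11 vCPU)
26 vCPU → host 3 (remaining 38 vCPU)
23 vCPU → host 3 (remaining 15 vCPU)
25 vCPU → host 4 (remaining 39 vCPU)
23 vCPU → host 4 (remaining 16 vCPU)
27 vCPU → host 5 (remaining 37 vCPU)
26 vCPU → host 5 (remaining 11 vCPU)
5 hosts × 64 vCPU = 320 vCPU; used 255 vCPU; unused 65 vCPU.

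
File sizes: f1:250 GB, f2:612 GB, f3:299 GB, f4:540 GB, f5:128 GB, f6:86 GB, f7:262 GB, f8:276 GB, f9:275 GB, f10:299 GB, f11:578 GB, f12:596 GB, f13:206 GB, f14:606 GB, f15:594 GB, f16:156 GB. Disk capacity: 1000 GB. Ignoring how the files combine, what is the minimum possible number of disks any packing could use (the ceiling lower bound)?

6 disks

Total size = 250 + 612 + 299 + 540 + 128 + 86 + 262 + 276 + 275 + 299 + 578 + 596 + 206 + 606 + 594 + 156 = 5763 GB.
⌈5763 / 1000⌉ = 6.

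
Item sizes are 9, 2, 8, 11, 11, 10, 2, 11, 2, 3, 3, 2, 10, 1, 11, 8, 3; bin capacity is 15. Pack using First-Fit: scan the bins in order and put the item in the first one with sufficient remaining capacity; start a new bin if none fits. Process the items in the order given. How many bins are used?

9 → bin 1 (remaining 6)
2 → bin 1 (remaining 4)
8 → bin 2 (remaining 7)
11 → bin 3 (remaining 4)
11 → bin 4 (remaining 4)
10 → bin 5 (remaining 5)
2 → bin 1 (remaining 2)
11 → bin 6 (remaining 4)
2 → bin 1 (remaining 0)
3 → bin 2 (remaining 4)
3 → bin 2 (remaining 1)
2 → bin 3 (remaining 2)
10 → bin 7 (remaining 5)
1 → bin 2 (remaining 0)
11 → bin 8 (remaining 4)
8 → bin 9 (remaining 7)
3 → bin 4 (remaining 1)
Final bins: [9,2,2,2] [8,3,3,1] [11,2] [11,3] [10] [11] [10] [11] [8].

9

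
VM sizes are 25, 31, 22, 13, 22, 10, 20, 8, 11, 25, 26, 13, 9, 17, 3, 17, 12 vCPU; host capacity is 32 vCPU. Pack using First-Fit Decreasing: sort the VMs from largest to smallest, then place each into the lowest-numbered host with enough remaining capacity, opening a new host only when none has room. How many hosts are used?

Sorted descending: 31, 26, 25, 25, 22, 22, 20, 17, 17, 13, 13, 12, 11, 10, 9, 8, 3.
host 1: place 31 vCPU, 1 vCPU left
host 2: place 26 vCPU, 6 vCPU left
host 3: place 25 vCPU, 7 vCPU left
host 4: place 25 vCPU, 7 vCPU left
host 5: place 22 vCPU, 10 vCPU left
host 6: place 22 vCPU, 10 vCPU left
host 7: place 20 vCPU, 12 vCPU left
host 8: place 17 vCPU, 15 vCPU left
host 9: place 17 vCPU, 15 vCPU left
host 8: place 13 vCPU, 2 vCPU left
host 9: place 13 vCPU, 2 vCPU left
host 7: place 12 vCPU, 0 vCPU left
host 10: place 11 vCPU, 21 vCPU left
host 5: place 10 vCPU, 0 vCPU left
host 6: place 9 vCPU, 1 vCPU left
host 10: place 8 vCPU, 13 vCPU left
host 2: place 3 vCPU, 3 vCPU left

10 hosts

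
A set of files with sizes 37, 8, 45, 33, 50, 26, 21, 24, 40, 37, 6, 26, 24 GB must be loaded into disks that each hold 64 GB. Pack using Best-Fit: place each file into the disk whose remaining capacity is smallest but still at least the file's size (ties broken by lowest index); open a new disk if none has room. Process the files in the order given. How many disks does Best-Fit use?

7 disks

Put 37 GB in disk 1; 27 GB remain.
Put 8 GB in disk 1; 19 GB remain.
Put 45 GB in disk 2; 19 GB remain.
Put 33 GB in disk 3; 31 GB remain.
Put 50 GB in disk 4; 14 GB remain.
Put 26 GB in disk 3; 5 GB remain.
Put 21 GB in disk 5; 43 GB remain.
Put 24 GB in disk 5; 19 GB remain.
Put 40 GB in disk 6; 24 GB remain.
Put 37 GB in disk 7; 27 GB remain.
Put 6 GB in disk 4; 8 GB remain.
Put 26 GB in disk 7; 1 GB remain.
Put 24 GB in disk 6; 0 GB remain.
Final disks: [37,8] [45] [33,26] [50,6] [21,24] [40,24] [37,26].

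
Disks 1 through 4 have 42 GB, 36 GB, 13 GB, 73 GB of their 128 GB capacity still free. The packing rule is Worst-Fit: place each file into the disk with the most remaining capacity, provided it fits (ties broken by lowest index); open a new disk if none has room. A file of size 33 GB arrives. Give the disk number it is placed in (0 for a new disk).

4

Disks with room: disk 1 (42 GB), disk 2 (36 GB), disk 4 (73 GB).
Most room is disk 4 with 73 GB free.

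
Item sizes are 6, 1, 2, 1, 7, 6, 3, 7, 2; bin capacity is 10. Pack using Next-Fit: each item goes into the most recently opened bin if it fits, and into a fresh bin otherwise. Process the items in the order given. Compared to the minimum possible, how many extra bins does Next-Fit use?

Next-Fit: [6,1,2,1] [7] [6,3] [7,2] → 4 bins.
Total size 35; any packing needs at least ⌈35/10⌉ = 4 bins.
So 4 is already optimal.

0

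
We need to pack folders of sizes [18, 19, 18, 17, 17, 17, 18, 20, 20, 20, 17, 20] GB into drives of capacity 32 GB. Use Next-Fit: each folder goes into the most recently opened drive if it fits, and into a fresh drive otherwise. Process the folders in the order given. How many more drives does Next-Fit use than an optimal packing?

Next-Fit: [18] [19] [18] [17] [17] [17] [18] [20] [20] [20] [17] [20] → 12 drives.
12 folders exceed 16 GB (half the capacity), and no two of those can share a drive, so at least 12 drives are needed.
So 12 is already optimal.

0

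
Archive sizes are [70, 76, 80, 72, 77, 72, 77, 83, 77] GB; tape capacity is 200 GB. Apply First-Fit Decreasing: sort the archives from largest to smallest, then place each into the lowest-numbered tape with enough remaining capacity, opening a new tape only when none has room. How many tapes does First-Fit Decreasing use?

Sorted descending: 83, 80, 77, 77, 77, 76, 72, 72, 70.
tape 1: place 83 GB, 117 GB left
tape 1: place 80 GB, 37 GB left
tape 2: place 77 GB, 123 GB left
tape 2: place 77 GB, 46 GB left
tape 3: place 77 GB, 123 GB left
tape 3: place 76 GB, 47 GB left
tape 4: place 72 GB, 128 GB left
tape 4: place 72 GB, 56 GB left
tape 5: place 70 GB, 130 GB left
Final tapes: [83,80] [77,77] [77,76] [72,72] [70].

5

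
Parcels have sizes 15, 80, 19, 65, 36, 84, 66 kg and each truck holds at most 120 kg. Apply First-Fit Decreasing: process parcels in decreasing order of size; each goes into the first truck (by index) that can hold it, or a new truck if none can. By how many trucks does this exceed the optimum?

0

First-Fit Decreasing: [84,36] [80,19,15] [66] [65] → 4 trucks.
Total size 365 kg; any packing needs at least ⌈365/120⌉ = 4 trucks.
So 4 is already optimal.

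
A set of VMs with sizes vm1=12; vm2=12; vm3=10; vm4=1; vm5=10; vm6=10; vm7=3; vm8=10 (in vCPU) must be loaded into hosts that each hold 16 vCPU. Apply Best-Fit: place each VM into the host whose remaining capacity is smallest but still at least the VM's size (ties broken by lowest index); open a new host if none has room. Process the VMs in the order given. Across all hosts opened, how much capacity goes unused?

28

Put vm1 (12 vCPU) in host 1; 4 vCPU remain.
Put vm2 (12 vCPU) in host 2; 4 vCPU remain.
Put vm3 (10 vCPU) in host 3; 6 vCPU remain.
Put vm4 (1 vCPU) in host 1; 3 vCPU remain.
Put vm5 (10 vCPU) in host 4; 6 vCPU remain.
Put vm6 (10 vCPU) in host 5; 6 vCPU remain.
Put vm7 (3 vCPU) in host 1; 0 vCPU remain.
Put vm8 (10 vCPU) in host 6; 6 vCPU remain.
6 hosts × 16 vCPU = 96 vCPU; used 68 vCPU; unused 28 vCPU.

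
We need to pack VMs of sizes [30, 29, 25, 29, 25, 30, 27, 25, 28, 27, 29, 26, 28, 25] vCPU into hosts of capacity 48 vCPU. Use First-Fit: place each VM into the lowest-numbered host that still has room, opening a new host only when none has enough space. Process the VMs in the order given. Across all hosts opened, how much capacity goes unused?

289

Put 30 vCPU in host 1; 18 vCPU remain.
Put 29 vCPU in host 2; 19 vCPU remain.
Put 25 vCPU in host 3; 23 vCPU remain.
Put 29 vCPU in host 4; 19 vCPU remain.
Put 25 vCPU in host 5; 23 vCPU remain.
Put 30 vCPU in host 6; 18 vCPU remain.
Put 27 vCPU in host 7; 21 vCPU remain.
Put 25 vCPU in host 8; 23 vCPU remain.
Put 28 vCPU in host 9; 20 vCPU remain.
Put 27 vCPU in host 10; 21 vCPU remain.
Put 29 vCPU in host 11; 19 vCPU remain.
Put 26 vCPU in host 12; 22 vCPU remain.
Put 28 vCPU in host 13; 20 vCPU remain.
Put 25 vCPU in host 14; 23 vCPU remain.
14 hosts × 48 vCPU = 672 vCPU; used 383 vCPU; unused 289 vCPU.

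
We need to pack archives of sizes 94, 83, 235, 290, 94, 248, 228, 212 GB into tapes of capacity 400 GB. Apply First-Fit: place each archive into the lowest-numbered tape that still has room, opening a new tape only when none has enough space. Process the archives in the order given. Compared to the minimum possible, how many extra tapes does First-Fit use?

1

First-Fit: [94,83,94] [235] [290] [248] [228] [212] → 6 tapes.
5 archives exceed 200 GB (half the capacity), and no two of those can share a tape, so at least 5 tapes are needed.
An optimal packing achieves that bound: [290,94] [248,94] [235,83] [228] [212] → 5 tapes.
Excess: 6 − 5 = 1.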